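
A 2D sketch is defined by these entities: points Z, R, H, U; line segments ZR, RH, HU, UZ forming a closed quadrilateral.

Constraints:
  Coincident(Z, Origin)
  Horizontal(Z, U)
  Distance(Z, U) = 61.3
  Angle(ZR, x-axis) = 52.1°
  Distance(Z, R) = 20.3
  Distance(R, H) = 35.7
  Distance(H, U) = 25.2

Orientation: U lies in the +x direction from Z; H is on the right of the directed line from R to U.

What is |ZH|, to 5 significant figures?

38.897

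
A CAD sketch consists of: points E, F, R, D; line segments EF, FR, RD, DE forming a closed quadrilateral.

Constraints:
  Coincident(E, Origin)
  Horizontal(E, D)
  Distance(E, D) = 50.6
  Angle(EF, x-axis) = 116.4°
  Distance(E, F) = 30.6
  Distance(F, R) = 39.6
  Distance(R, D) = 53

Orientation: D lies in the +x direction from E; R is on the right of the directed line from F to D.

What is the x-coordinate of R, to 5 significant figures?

-1.3970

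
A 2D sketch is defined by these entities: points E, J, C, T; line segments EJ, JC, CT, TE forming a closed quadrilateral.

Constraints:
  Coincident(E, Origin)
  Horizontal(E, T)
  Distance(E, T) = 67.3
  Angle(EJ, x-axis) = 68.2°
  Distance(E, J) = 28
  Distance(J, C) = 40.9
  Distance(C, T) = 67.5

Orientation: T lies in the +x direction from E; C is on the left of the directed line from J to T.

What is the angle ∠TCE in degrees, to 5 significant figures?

59.374°

Checks: E = (0.00, 0.00) ✓; |JC| = 40.90 ✓; |CT| = 67.50 ✓.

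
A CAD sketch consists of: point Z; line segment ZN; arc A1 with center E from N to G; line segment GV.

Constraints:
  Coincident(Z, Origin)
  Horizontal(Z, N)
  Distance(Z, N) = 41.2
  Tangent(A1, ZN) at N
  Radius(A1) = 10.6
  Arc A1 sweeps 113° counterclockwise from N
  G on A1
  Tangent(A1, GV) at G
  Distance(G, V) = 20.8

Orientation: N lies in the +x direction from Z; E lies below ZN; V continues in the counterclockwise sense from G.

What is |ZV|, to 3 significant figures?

52.1

Z is at the origin; Z and N share the same y with |ZN| = 41.2 and N on the +x side, so N = (41.2, 0.00). A1 meets ZN tangentially, so EN is at right angles to ZN, so E = N + (0, -10.6) = (41.2, -10.6). On A1, N sits at bearing 90° from E; a 113° counterclockwise sweep puts G at bearing 203°, so G = E + 10.6·(cos 203°, sin 203°) = (31.4, -14.7). Tangency of A1 to GV means the radius EG is perpendicular to GV, so GV runs along (−sin 203°, cos 203°); with |GV| = 20.8, V = (39.6, -33.9). Then |ZV| = |V − Z| = 52.1.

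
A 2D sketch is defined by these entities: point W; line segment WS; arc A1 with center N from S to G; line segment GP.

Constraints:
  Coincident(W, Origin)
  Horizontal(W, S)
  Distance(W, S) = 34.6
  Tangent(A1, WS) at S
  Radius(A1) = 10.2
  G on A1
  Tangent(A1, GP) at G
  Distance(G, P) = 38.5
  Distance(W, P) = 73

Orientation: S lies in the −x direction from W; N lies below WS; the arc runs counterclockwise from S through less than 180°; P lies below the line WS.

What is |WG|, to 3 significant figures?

44.1

W is at the origin; WS is horizontal with |WS| = 34.6 and S on the −x side, so S = (-34.6, 0.00). The tangent condition forces NS to be normal to WS, so N = S + (0, -10.2) = (-34.6, -10.2). Since NG ⟂ GP (tangency), |NP| = √(10.2² + 38.5²) = 39.8 regardless of where G sits on A1. So P lies on both circle(W, 73.0) and circle(N, 39.8); the below-WS intersection is P = (-61.1, -39.9). G is the foot of the tangent from P: G = (-43.7, -5.58).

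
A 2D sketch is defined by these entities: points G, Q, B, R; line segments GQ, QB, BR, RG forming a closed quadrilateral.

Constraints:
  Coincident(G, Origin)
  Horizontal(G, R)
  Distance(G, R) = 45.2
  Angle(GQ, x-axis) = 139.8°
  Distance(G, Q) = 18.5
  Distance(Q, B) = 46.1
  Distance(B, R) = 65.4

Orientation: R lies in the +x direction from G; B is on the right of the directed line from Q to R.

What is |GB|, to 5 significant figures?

35.655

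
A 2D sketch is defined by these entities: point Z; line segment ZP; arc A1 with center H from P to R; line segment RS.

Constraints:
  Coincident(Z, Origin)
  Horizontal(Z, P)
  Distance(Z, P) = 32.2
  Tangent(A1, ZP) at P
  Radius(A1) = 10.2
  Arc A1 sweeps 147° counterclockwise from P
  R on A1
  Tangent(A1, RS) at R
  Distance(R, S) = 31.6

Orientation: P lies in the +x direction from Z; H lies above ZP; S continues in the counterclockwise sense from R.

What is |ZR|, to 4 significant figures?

42.16

Z is at the origin; ZP is horizontal with |ZP| = 32.2 and P on the +x side, so P = (32.20, 0.000). Since A1 is tangent to ZP there, HP ⟂ ZP, so H = P + (0, 10.2) = (32.20, 10.20). On A1, P sits at bearing -90° from H; a 147° counterclockwise sweep puts R at bearing 57°, so R = H + 10.2·(cos 57°, sin 57°) = (37.76, 18.75). Then |ZR| = |R − Z| = 42.16.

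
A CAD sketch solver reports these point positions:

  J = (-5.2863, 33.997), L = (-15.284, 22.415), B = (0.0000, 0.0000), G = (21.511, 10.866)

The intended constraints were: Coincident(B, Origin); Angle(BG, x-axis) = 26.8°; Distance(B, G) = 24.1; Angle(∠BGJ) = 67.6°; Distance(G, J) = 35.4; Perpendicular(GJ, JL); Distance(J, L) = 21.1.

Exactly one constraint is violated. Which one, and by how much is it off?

Distance(J, L) = 21.1 — off by 5.80.

B = (0.00, 0.00) ✓; BG at 26.80° ✓; |BG| = 24.10 ✓; ∠BGJ = 67.60° ✓; |GJ| = 35.40 ✓; ∠(GJ, JL) = 90.00° ✓; |JL| = 15.30 ✗.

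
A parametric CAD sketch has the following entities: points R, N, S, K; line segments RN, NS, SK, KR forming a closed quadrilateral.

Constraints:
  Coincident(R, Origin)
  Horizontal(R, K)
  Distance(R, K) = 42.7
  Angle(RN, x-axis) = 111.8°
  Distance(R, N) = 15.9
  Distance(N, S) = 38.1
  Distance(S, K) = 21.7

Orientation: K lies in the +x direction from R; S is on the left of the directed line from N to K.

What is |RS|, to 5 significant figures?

37.124

Checks: |NS| = 38.10 ✓; |SK| = 21.70 ✓.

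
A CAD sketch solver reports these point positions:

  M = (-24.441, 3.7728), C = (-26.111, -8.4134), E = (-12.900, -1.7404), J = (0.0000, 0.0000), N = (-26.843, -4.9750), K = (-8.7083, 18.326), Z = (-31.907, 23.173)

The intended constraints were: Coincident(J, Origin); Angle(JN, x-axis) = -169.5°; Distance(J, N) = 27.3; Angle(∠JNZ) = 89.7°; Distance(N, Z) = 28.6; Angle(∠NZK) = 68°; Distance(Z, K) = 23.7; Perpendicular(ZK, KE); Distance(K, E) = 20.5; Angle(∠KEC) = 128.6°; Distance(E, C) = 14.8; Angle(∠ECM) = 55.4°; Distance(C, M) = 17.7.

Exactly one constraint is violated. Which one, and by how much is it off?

Distance(C, M) = 17.7 — off by 5.40.

J = (0.00, 0.00) ✓; JN at -169.5° ✓; |JN| = 27.30 ✓; ∠JNZ = 89.70° ✓; |NZ| = 28.60 ✓; ∠NZK = 68.00° ✓; |ZK| = 23.70 ✓; ∠(ZK, KE) = 90.00° ✓; |KE| = 20.50 ✓; ∠KEC = 128.6° ✓; |EC| = 14.80 ✓; ∠ECM = 55.40° ✓; |CM| = 12.30 ✗.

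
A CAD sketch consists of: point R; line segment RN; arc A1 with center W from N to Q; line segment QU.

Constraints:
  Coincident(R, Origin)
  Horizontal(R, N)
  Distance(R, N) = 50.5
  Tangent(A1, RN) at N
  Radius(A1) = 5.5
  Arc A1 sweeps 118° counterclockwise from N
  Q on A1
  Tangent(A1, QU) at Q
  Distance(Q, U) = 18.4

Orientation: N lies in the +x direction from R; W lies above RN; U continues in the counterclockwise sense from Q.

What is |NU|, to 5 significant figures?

24.621

On A1, N sits at bearing -90° from W; a 118° counterclockwise sweep puts Q at bearing 28°, so Q = W + 5.5·(cos 28°, sin 28°) = (55.356, 8.0821). A1 meets QU tangentially, so WQ is at right angles to QU, so QU runs along (−sin 28°, cos 28°); with |QU| = 18.4, U = (46.718, 24.328). Then |NU| = |U − N| = 24.621.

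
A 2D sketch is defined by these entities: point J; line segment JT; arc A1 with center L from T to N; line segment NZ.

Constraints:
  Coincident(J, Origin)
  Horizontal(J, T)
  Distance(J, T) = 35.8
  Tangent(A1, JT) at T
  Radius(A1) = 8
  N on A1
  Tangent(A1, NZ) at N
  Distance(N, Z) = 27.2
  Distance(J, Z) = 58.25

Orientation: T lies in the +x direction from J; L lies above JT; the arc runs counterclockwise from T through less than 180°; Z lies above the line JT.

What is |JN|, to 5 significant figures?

44.272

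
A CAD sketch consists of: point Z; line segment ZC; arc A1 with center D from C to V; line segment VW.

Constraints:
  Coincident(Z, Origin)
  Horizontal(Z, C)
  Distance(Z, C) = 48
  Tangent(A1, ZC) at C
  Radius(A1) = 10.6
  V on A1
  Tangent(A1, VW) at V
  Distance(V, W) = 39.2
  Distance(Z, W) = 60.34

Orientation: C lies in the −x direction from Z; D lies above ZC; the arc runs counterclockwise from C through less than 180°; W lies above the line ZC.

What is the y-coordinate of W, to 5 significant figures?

49.097

Checks: |DV| = 10.60 ✓; ∠(DV, VW) = 90.00° ✓; |VW| = 39.20 ✓; |ZW| = 60.34 ✓.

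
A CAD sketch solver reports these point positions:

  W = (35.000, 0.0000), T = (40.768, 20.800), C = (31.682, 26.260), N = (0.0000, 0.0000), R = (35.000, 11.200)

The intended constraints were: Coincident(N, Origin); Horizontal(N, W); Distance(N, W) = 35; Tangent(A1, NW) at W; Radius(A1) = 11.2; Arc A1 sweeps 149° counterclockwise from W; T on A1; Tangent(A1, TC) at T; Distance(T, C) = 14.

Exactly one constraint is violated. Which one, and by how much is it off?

Distance(T, C) = 14 — off by 3.40.

N = (0.00, 0.00) ✓; N.y = 0.00, W.y = 0.00 ✓; |NW| = 35.00 ✓; ∠(RW, WN) = 90.00° ✓; |RW| = 11.20 ✓; bearing(R→T) − bearing(R→W) = 149.0° ✓; |RT| = 11.20 ✓; ∠(RT, TC) = 90.00° ✓; |TC| = 10.60 ✗.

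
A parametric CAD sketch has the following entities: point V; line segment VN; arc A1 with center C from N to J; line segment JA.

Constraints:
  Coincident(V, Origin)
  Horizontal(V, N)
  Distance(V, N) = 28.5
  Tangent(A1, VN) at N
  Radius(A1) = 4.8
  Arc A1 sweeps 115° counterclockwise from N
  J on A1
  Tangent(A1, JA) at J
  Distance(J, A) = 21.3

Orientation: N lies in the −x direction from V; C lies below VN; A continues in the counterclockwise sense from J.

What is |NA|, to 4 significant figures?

26.54

On A1, N sits at bearing 90° from C; a 115° counterclockwise sweep puts J at bearing 205°, so J = C + 4.8·(cos 205°, sin 205°) = (-32.85, -6.829). Tangency of A1 to JA means the radius CJ is perpendicular to JA, so JA runs along (−sin 205°, cos 205°); with |JA| = 21.3, A = (-23.85, -26.13). Then |NA| = |A − N| = 26.54.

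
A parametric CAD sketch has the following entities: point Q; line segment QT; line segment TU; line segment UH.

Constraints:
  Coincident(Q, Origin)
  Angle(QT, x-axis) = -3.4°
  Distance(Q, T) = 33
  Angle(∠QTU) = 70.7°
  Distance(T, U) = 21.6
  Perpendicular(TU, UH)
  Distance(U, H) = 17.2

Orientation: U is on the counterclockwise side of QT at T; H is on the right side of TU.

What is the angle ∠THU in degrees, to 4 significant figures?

51.47°

Q is at the origin; QT runs at -3.4° with length 33.0, so T = 33.0·(cos -3.4°, sin -3.4°) = (32.94, -1.957). ∠QTU = 70.7°, so TU runs at -3.4° + (180° − 70.7°) = 105.9° from the x-axis; with |TU| = 21.6, U = T + 21.6·(cos 105.9°, sin 105.9°) = (27.02, 18.82). TU ⟂ UH; with |UH| = 17.2 on the right of TU, H = U + 17.2·(0.9617, 0.2740) = (43.57, 23.53). Then cos ∠THU = HT·HU / (|HT||HU|), giving 51.47°.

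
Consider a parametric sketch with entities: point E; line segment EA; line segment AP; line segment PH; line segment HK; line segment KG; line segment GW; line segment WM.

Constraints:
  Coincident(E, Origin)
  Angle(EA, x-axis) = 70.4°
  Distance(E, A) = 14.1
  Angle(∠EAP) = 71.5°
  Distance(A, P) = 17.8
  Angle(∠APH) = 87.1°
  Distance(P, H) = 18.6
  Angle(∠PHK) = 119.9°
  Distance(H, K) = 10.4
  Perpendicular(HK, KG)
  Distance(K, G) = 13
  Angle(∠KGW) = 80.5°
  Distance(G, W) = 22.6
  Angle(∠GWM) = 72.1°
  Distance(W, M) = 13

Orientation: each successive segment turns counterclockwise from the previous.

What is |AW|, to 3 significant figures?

23.8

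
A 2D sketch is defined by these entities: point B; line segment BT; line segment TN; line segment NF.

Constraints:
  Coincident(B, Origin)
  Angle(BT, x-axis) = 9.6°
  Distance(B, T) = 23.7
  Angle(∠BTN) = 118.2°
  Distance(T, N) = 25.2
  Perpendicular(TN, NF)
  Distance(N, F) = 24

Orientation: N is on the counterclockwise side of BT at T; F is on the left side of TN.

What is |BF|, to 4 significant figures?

36.53

∠BTN = 118.2°, so TN runs at 9.6° + (180° − 118.2°) = 71.40° from the x-axis; with |TN| = 25.2, N = T + 25.2·(cos 71.40°, sin 71.40°) = (31.41, 27.84). TN is perpendicular to NF; with |NF| = 24.0 on the left of TN, F = N + 24.0·(-0.9478, 0.3190) = (8.659, 35.49). Then |BF| = |F − B| = 36.53.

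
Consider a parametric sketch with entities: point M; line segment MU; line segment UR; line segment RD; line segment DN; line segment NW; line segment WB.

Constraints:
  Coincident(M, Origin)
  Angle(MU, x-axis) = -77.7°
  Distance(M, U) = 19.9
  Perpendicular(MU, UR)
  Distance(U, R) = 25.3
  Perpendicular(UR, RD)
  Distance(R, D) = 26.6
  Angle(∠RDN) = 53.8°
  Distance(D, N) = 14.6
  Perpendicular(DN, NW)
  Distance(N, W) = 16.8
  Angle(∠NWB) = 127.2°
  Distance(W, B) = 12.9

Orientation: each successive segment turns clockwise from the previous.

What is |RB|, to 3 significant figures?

11.8

M is at the origin; MU runs at -77.7° with length 19.9, so U = (4.24, -19.4). MU is perpendicular to UR, so UR runs at -168°; with |UR| = 25.3, R = (-20.5, -24.8). UR ⟂ RD, so RD runs at 102°; with |RD| = 26.6, D = (-26.1, 1.16). ∠RDN = 53.8° gives DN at -23.9° from the x-axis; with |DN| = 14.6, N = (-12.8, -4.76). The perpendicularity gives NW at right angles to DN, so NW runs at -114°; with |NW| = 16.8, W = (-19.6, -20.1). ∠NWB = 127.2° gives WB at -167° from the x-axis; with |WB| = 12.9, B = (-32.2, -23.1). Then |RB| = |B − R| = 11.8.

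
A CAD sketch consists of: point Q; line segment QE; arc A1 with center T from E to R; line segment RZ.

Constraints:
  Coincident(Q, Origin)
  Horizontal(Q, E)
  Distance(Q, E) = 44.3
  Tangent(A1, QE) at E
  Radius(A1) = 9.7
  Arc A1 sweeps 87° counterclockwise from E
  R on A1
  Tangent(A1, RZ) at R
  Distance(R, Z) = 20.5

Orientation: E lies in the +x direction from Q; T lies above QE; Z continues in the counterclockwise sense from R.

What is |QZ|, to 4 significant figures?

62.54

Q is at the origin; Q and E share the same y with |QE| = 44.3 and E on the +x side, so E = (44.30, 0.000). Tangency of A1 to QE means the radius TE is perpendicular to QE, so T = E + (0, 9.7) = (44.30, 9.700). On A1, E sits at bearing -90° from T; an 87° counterclockwise sweep puts R at bearing -3°, so R = T + 9.7·(cos -3°, sin -3°) = (53.99, 9.192). The tangent condition forces TR to be normal to RZ, so RZ runs along (−sin -3°, cos -3°); with |RZ| = 20.5, Z = (55.06, 29.66). Then |QZ| = |Z − Q| = 62.54.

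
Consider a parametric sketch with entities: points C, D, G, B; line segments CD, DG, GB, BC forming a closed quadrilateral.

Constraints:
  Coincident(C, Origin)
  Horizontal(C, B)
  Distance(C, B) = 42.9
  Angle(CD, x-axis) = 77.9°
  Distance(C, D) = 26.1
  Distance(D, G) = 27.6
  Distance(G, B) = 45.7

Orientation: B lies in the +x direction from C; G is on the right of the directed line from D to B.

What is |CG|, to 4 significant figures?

2.909

C is at the origin; C and B share the same y with |CB| = 42.9 and B in +x, so B = (42.9, 0). CD runs at 77.9° with |CD| = 26.1, so D = (5.471, 25.52). G is determined by |DG| = 27.6 and |GB| = 45.7 together: it lies at the intersection of circle(D, 27.6) and circle(B, 45.7). With |DB| = 45.30, the foot of the radical line on DB is 8.007 from D and the perpendicular offset is √(27.6² − 8.007²) = 26.41. Taking the right-of-DB solution: G = (-2.793, -0.8137).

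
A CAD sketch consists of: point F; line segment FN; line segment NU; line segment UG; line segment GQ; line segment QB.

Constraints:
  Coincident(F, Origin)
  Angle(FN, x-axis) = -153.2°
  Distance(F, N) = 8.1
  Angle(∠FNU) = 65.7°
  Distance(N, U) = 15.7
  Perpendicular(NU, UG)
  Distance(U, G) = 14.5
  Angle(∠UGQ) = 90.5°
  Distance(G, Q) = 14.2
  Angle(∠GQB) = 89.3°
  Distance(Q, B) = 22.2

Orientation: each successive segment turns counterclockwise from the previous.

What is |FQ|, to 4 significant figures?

7.470

NU ⟂ UG, so UG runs at 51.10°; with |UG| = 14.5, G = (14.09, -2.227). ∠UGQ = 90.5° gives GQ at 140.6° from the x-axis; with |GQ| = 14.2, Q = (3.121, 6.787). Then |FQ| = |Q − F| = 7.470.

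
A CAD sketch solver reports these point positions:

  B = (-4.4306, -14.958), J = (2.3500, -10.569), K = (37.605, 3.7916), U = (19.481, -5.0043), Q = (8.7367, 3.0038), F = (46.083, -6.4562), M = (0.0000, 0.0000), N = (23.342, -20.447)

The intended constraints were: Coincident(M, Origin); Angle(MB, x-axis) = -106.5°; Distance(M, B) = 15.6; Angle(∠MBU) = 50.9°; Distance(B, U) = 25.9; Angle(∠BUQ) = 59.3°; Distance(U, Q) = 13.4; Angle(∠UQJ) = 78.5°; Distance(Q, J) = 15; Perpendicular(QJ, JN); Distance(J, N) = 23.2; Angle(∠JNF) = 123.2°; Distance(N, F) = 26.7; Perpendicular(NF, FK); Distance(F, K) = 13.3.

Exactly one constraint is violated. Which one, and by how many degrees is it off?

Perpendicular(NF, FK) — off by 8.00°.

M = (0.00, 0.00) ✓; MB at -106.5° ✓; |MB| = 15.60 ✓; ∠MBU = 50.90° ✓; |BU| = 25.90 ✓; ∠BUQ = 59.30° ✓; |UQ| = 13.40 ✓; ∠UQJ = 78.50° ✓; |QJ| = 15.00 ✓; ∠(QJ, JN) = 90.00° ✓; |JN| = 23.20 ✓; ∠JNF = 123.2° ✓; |NF| = 26.70 ✓; ∠(NF, FK) = 98.00° ✗; |FK| = 13.30 ✓.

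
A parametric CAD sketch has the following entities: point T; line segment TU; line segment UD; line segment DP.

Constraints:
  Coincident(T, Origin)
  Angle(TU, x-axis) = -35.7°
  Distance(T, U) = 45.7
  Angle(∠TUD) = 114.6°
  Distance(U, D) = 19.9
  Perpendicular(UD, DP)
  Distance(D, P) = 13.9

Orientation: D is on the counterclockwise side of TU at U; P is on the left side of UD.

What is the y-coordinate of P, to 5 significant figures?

-4.7342

∠TUD = 114.6°, so UD runs at -35.7° + (180° − 114.6°) = 29.700° from the x-axis; with |UD| = 19.9, D = U + 19.9·(cos 29.700°, sin 29.700°) = (54.398, -16.808). The perpendicularity gives DP at right angles to UD; with |DP| = 13.9 on the left of UD, P = D + 13.9·(-0.49546, 0.86863) = (47.511, -4.7342). So P.y = -4.7342.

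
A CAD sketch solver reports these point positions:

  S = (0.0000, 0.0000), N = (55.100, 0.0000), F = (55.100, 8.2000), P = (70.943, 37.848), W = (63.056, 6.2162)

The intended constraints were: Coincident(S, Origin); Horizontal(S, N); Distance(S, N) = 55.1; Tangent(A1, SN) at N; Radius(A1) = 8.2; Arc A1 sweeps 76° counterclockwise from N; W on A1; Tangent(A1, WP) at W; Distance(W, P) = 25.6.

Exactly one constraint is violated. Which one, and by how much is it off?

Distance(W, P) = 25.6 — off by 7.00.

S = (0.00, 0.00) ✓; S.y = 0.00, N.y = 0.00 ✓; |SN| = 55.10 ✓; ∠(FN, NS) = 90.00° ✓; |FN| = 8.200 ✓; bearing(F→W) − bearing(F→N) = 76.00° ✓; |FW| = 8.200 ✓; ∠(FW, WP) = 90.00° ✓; |WP| = 32.60 ✗.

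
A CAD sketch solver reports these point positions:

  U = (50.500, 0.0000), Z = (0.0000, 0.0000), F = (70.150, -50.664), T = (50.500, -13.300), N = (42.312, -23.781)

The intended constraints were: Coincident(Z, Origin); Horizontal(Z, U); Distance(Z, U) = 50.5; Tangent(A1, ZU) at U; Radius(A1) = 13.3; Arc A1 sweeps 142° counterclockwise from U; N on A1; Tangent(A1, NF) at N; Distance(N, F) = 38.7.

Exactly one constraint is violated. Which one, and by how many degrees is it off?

Tangent(A1, NF) at N — off by 6.00°.

Z = (0.00, 0.00) ✓; Z.y = 0.00, U.y = 0.00 ✓; |ZU| = 50.50 ✓; ∠(TU, UZ) = 90.00° ✓; |TU| = 13.30 ✓; bearing(T→N) − bearing(T→U) = 142.0° ✓; |TN| = 13.30 ✓; ∠(TN, NF) = 96.00° ✗; |NF| = 38.70 ✓.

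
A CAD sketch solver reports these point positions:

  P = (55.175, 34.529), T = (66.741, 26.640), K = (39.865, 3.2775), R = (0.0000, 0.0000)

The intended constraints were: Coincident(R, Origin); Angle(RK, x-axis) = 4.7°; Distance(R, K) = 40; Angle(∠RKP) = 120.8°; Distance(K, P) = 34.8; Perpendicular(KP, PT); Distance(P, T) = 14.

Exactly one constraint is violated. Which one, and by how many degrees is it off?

Perpendicular(KP, PT) — off by 8.20°.

R = (0.00, 0.00) ✓; RK at 4.700° ✓; |RK| = 40.00 ✓; ∠RKP = 120.8° ✓; |KP| = 34.80 ✓; ∠(KP, PT) = 98.20° ✗; |PT| = 14.00 ✓.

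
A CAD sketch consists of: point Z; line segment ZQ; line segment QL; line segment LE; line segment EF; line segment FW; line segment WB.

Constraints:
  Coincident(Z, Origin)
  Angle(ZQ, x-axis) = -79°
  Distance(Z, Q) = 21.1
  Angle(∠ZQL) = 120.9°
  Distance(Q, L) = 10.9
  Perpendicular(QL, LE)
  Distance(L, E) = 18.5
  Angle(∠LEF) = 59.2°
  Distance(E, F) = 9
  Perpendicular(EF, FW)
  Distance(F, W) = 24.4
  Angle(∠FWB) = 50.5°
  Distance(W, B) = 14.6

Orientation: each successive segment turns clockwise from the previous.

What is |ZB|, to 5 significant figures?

33.434

Z is at the origin; ZQ runs at -79.0° with length 21.1, so Q = (4.0261, -20.712). ∠ZQL = 120.9° gives QL at -138.10° from the x-axis; with |QL| = 10.9, L = (-4.0869, -27.992). The perpendicularity gives LE at right angles to QL, so LE runs at 131.90°; with |LE| = 18.5, E = (-16.442, -14.222). ∠LEF = 59.2° gives EF at 11.100° from the x-axis; with |EF| = 9.0, F = (-7.6102, -12.489). EF is perpendicular to FW, so FW runs at -78.900°; with |FW| = 24.4, W = (-2.9127, -36.433). ∠FWB = 50.5° gives WB at 151.60° from the x-axis; with |WB| = 14.6, B = (-15.756, -29.489). Then |ZB| = |B − Z| = 33.434.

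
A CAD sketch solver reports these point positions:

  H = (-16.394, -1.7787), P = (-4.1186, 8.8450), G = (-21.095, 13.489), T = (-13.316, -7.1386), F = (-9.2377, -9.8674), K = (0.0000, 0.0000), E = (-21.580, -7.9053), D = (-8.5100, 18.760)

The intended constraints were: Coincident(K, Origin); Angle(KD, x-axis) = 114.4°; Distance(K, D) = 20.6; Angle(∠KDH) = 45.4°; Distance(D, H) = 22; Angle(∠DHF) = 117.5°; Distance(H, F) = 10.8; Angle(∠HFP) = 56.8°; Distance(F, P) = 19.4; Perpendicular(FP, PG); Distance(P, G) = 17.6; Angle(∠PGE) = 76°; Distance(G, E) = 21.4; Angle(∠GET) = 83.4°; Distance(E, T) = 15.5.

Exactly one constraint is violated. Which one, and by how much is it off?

Distance(E, T) = 15.5 — off by 7.20.

K = (0.00, 0.00) ✓; KD at 114.4° ✓; |KD| = 20.60 ✓; ∠KDH = 45.40° ✓; |DH| = 22.00 ✓; ∠DHF = 117.5° ✓; |HF| = 10.80 ✓; ∠HFP = 56.80° ✓; |FP| = 19.40 ✓; ∠(FP, PG) = 90.00° ✓; |PG| = 17.60 ✓; ∠PGE = 76.00° ✓; |GE| = 21.40 ✓; ∠GET = 83.40° ✓; |ET| = 8.299 ✗.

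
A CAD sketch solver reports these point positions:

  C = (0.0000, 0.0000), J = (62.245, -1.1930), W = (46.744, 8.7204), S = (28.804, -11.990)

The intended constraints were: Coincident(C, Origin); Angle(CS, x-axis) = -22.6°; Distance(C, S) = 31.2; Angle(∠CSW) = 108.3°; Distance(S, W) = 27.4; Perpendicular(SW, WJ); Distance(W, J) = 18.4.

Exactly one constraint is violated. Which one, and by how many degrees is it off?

Perpendicular(SW, WJ) — off by 8.30°.

C = (0.00, 0.00) ✓; CS at -22.60° ✓; |CS| = 31.20 ✓; ∠CSW = 108.3° ✓; |SW| = 27.40 ✓; ∠(SW, WJ) = 81.70° ✗; |WJ| = 18.40 ✓.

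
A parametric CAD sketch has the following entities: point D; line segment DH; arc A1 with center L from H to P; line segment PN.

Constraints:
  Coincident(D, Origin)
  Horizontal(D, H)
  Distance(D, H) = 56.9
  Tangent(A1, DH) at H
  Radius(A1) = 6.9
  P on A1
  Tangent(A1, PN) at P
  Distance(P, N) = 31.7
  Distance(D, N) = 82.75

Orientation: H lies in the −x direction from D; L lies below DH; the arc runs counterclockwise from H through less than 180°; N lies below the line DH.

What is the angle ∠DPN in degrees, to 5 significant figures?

117.03°

D is at the origin; DH is horizontal with |DH| = 56.9 and H on the −x side, so H = (-56.900, 0.0000). The tangent condition forces LH to be normal to DH, so L = H + (0, -6.9) = (-56.900, -6.9000). Since LP ⟂ PN (tangency), |LN| = √(6.9² + 31.7²) = 32.442 regardless of where P sits on A1. So N lies on both circle(D, 82.75) and circle(L, 32.442); the below-DH intersection is N = (-75.753, -33.302). P is the foot of the tangent from N: P = (-63.240, -4.1762).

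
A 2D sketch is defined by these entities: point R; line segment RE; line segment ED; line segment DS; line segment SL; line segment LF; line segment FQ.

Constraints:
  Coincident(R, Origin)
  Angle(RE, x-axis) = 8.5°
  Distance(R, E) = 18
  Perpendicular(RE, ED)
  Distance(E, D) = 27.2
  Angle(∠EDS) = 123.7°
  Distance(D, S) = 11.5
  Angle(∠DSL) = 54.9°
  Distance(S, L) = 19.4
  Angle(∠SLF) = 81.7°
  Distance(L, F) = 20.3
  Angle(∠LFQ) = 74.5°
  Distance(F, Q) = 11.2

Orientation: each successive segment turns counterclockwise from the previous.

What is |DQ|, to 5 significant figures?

6.1713

∠SLF = 81.7° gives LF at 18.200° from the x-axis; with |LF| = 20.3, F = (25.996, 21.688). ∠LFQ = 74.5° gives FQ at 123.70° from the x-axis; with |FQ| = 11.2, Q = (19.782, 31.005). Then |DQ| = |Q − D| = 6.1713.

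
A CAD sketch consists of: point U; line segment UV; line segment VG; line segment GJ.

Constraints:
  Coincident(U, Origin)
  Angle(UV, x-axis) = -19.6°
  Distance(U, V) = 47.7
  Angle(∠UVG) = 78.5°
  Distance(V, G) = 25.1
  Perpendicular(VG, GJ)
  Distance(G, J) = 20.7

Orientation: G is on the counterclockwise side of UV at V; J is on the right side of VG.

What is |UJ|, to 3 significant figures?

69.2

∠UVG = 78.5°, so VG runs at -19.6° + (180° − 78.5°) = 81.9° from the x-axis; with |VG| = 25.1, G = V + 25.1·(cos 81.9°, sin 81.9°) = (48.5, 8.85). VG ⟂ GJ; with |GJ| = 20.7 on the right of VG, J = G + 20.7·(0.990, -0.141) = (69.0, 5.93). Then |UJ| = |J − U| = 69.2.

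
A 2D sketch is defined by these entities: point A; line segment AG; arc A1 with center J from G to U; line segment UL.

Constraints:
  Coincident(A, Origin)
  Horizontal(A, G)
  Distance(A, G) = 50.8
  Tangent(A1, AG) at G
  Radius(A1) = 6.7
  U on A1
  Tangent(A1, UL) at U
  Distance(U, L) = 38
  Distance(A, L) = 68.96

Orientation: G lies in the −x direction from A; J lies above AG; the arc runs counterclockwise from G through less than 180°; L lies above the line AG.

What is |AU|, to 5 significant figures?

44.972

Checks: |JU| = 6.700 ✓; ∠(JU, UL) = 90.00° ✓; |UL| = 38.00 ✓; |AL| = 68.96 ✓.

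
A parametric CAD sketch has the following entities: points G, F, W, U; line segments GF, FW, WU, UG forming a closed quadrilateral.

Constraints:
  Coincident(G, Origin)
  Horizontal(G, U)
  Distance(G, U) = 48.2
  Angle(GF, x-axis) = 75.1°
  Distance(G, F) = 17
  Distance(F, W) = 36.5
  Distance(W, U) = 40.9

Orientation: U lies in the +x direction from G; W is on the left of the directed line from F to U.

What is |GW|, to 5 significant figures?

50.925

G is at the origin; GU is horizontal with |GU| = 48.2 and U in +x, so U = (48.2, 0). GF runs at 75.1° with |GF| = 17.0, so F = (4.3713, 16.428). W is determined by |FW| = 36.5 and |WU| = 40.9 together: it lies at the intersection of circle(F, 36.5) and circle(U, 40.9). With |FU| = 46.807, the foot of the radical line on FU is 19.765 from F and the perpendicular offset is √(36.5² − 19.765²) = 30.685. Taking the left-of-FU solution: W = (33.649, 38.224).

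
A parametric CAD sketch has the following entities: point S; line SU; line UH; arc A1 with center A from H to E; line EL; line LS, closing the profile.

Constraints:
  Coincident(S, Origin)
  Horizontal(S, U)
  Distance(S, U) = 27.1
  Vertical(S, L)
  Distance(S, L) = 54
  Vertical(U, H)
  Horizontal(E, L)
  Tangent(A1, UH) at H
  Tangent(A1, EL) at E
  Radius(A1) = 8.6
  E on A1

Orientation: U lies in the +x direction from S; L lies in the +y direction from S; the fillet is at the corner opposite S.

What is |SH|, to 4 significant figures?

52.87

The virtual corner opposite S is at (27.10, 54.00). Since A1 is tangent to UH there, AH ⟂ UH and the tangent condition forces AE to be normal to EL, with radius 8.6, so the center A sits 8.6 in from both sides at A = (18.50, 45.40). That places the tangent points at H = (27.10, 45.40) on UH and E = (18.50, 54.00) on EL. Then |SH| = |H − S| = 52.87.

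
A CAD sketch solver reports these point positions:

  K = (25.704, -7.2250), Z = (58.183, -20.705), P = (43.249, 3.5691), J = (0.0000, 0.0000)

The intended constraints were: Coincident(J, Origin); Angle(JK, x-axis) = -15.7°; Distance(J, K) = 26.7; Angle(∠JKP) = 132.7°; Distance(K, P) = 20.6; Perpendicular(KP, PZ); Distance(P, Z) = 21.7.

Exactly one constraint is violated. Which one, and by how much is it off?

Distance(P, Z) = 21.7 — off by 6.80.

J = (0.00, 0.00) ✓; JK at -15.70° ✓; |JK| = 26.70 ✓; ∠JKP = 132.7° ✓; |KP| = 20.60 ✓; ∠(KP, PZ) = 90.00° ✓; |PZ| = 28.50 ✗.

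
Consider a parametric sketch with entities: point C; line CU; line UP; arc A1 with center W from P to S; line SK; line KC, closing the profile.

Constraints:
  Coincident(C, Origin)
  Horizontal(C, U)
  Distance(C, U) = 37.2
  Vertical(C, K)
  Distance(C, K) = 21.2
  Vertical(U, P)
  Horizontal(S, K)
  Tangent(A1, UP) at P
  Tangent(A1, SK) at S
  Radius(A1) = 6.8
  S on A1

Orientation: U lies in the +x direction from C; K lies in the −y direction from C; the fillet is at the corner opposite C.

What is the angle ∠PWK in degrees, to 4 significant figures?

167.4°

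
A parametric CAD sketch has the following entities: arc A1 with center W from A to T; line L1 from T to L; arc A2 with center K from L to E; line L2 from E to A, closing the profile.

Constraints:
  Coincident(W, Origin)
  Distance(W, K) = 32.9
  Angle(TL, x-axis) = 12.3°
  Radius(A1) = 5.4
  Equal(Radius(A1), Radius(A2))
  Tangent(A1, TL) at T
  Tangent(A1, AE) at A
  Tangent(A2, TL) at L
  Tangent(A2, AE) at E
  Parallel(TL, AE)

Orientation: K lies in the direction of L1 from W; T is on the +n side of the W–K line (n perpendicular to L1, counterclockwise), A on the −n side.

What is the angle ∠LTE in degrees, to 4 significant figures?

18.17°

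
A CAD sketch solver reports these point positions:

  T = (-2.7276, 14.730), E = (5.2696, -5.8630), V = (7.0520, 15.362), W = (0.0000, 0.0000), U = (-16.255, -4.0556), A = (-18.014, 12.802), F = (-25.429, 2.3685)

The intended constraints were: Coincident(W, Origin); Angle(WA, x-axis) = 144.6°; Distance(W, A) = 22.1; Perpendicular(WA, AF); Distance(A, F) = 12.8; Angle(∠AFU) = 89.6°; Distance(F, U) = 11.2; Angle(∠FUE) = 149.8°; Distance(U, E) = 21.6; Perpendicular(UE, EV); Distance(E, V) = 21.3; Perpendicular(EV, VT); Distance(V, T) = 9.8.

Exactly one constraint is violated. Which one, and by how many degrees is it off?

Perpendicular(EV, VT) — off by 8.50°.

W = (0.00, 0.00) ✓; WA at 144.6° ✓; |WA| = 22.10 ✓; ∠(WA, AF) = 90.00° ✓; |AF| = 12.80 ✓; ∠AFU = 89.60° ✓; |FU| = 11.20 ✓; ∠FUE = 149.8° ✓; |UE| = 21.60 ✓; ∠(UE, EV) = 90.00° ✓; |EV| = 21.30 ✓; ∠(EV, VT) = 98.50° ✗; |VT| = 9.800 ✓.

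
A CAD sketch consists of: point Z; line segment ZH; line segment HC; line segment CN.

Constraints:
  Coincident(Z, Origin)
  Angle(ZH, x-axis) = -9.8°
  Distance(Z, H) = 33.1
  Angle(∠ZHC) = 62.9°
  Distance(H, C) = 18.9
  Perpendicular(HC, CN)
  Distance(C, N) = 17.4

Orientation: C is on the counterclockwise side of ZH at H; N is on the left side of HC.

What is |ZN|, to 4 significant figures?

12.66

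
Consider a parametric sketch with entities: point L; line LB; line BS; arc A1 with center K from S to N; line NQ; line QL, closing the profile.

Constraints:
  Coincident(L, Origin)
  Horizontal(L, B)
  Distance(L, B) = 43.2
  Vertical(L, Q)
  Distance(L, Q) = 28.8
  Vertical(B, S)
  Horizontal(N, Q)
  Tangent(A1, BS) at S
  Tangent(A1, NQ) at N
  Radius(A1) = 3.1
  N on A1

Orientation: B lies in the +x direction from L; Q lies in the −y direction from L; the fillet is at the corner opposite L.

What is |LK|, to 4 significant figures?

47.63

L is at the origin; LB is horizontal with |LB| = 43.2 and B on the +x side, so B = (43.20, 0.000). LQ is vertical with |LQ| = 28.8 and Q on the −y side, so Q = (0.000, -28.80). The virtual corner opposite L is at (43.20, -28.80). Since A1 is tangent to BS there, KS ⟂ BS and the tangent condition forces KN to be normal to NQ, with radius 3.1, so the center K sits 3.1 in from both sides at K = (40.10, -25.70). Then |LK| = |K − L| = 47.63.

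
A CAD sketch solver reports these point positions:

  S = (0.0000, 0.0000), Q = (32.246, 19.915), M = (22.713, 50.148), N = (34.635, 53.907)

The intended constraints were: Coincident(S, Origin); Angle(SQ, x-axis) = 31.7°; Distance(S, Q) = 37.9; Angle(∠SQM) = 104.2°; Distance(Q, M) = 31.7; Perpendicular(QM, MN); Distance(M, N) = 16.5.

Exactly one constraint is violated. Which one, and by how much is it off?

Distance(M, N) = 16.5 — off by 4.00.

S = (0.00, 0.00) ✓; SQ at 31.70° ✓; |SQ| = 37.90 ✓; ∠SQM = 104.2° ✓; |QM| = 31.70 ✓; ∠(QM, MN) = 90.00° ✓; |MN| = 12.50 ✗.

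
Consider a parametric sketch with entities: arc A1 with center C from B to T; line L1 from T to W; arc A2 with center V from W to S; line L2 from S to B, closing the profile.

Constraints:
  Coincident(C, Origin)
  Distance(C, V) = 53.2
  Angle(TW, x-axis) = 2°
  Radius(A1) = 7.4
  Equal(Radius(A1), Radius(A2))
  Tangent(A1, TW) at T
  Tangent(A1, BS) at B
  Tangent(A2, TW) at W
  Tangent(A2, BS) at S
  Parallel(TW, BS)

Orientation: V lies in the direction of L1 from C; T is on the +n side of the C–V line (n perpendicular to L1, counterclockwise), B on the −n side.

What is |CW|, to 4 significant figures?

53.71

The slot axis is L1's direction at 2.0°, so u = (cos 2.0°, sin 2.0°) = (0.9994, 0.03490) and n = (−sin 2.0°, cos 2.0°) = (-0.03490, 0.9994). C is at the origin and V lies 53.2 along u from C, so V = 53.2·u = (53.17, 1.857). Tangency of A1 to both parallel lines with radius 7.4 puts T and B at C ± 7.4·n: T = (-0.2583, 7.395), B = (0.2583, -7.395). Equal radii place W and S the same way about V: W = V + 7.4·n = (52.91, 9.252), S = V − 7.4·n = (53.43, -5.539). Then |CW| = |W − C| = 53.71.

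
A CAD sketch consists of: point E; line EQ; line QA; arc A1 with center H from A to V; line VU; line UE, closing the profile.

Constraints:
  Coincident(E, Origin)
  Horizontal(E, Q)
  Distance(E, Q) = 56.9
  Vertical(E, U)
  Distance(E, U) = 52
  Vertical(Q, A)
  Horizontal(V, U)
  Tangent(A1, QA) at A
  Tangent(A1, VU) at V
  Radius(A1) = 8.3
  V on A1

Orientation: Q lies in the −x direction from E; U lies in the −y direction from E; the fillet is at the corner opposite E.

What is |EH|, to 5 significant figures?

65.358

EU is vertical with |EU| = 52.0 and U on the −y side, so U = (0.0000, -52.000). The virtual corner opposite E is at (-56.900, -52.000). Tangency of A1 to QA means the radius HA is perpendicular to QA and A1 meets VU tangentially, so HV is at right angles to VU, with radius 8.3, so the center H sits 8.3 in from both sides at H = (-48.600, -43.700). Then |EH| = |H − E| = 65.358.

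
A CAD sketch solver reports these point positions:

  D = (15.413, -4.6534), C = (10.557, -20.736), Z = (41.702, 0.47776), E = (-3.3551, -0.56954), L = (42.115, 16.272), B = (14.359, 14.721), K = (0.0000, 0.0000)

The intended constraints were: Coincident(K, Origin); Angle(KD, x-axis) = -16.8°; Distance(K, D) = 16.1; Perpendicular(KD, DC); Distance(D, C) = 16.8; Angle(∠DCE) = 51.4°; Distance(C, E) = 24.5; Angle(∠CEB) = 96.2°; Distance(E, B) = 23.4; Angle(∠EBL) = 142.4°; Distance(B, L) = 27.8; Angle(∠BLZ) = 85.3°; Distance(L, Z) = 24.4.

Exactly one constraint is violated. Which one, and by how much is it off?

Distance(L, Z) = 24.4 — off by 8.60.

K = (0.00, 0.00) ✓; KD at -16.80° ✓; |KD| = 16.10 ✓; ∠(KD, DC) = 90.00° ✓; |DC| = 16.80 ✓; ∠DCE = 51.40° ✓; |CE| = 24.50 ✓; ∠CEB = 96.20° ✓; |EB| = 23.40 ✓; ∠EBL = 142.4° ✓; |BL| = 27.80 ✓; ∠BLZ = 85.30° ✓; |LZ| = 15.80 ✗.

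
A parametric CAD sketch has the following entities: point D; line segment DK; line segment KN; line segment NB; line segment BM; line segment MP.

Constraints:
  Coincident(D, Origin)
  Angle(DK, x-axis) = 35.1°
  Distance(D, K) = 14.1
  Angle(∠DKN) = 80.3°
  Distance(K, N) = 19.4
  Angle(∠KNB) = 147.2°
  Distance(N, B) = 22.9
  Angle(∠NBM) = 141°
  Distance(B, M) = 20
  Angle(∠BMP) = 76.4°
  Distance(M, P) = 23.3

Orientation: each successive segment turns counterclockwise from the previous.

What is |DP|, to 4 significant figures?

27.34

D is at the origin; DK runs at 35.1° with length 14.1, so K = (11.54, 8.108). ∠DKN = 80.3° gives KN at 134.8° from the x-axis; with |KN| = 19.4, N = (-2.134, 21.87). ∠KNB = 147.2° gives NB at 167.6° from the x-axis; with |NB| = 22.9, B = (-24.50, 26.79). ∠NBM = 141.0° gives BM at -153.4° from the x-axis; with |BM| = 20.0, M = (-42.38, 17.84). ∠BMP = 76.4° gives MP at -49.80° from the x-axis; with |MP| = 23.3, P = (-27.34, 0.03906). Then |DP| = |P − D| = 27.34.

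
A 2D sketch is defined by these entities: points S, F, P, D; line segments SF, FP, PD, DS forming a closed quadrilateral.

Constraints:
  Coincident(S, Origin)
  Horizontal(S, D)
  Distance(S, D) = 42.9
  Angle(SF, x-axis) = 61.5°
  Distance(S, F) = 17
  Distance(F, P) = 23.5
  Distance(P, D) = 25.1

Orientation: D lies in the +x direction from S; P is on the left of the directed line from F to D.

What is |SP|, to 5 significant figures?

37.582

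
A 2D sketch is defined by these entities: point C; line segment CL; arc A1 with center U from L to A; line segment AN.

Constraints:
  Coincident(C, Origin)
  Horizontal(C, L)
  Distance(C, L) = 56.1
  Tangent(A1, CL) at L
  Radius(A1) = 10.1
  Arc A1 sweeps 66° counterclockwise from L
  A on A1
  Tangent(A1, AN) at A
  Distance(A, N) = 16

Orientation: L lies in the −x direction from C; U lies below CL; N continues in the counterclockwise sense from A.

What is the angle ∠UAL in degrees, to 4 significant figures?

57.00°

C is at the origin; C and L share the same y with |CL| = 56.1 and L on the −x side, so L = (-56.10, 0.000). Tangency of A1 to CL means the radius UL is perpendicular to CL, so U = L + (0, -10.1) = (-56.10, -10.10). On A1, L sits at bearing 90° from U; a 66° counterclockwise sweep puts A at bearing 156°, so A = U + 10.1·(cos 156°, sin 156°) = (-65.33, -5.992). Then cos ∠UAL = AU·AL / (|AU||AL|), giving 57.00°.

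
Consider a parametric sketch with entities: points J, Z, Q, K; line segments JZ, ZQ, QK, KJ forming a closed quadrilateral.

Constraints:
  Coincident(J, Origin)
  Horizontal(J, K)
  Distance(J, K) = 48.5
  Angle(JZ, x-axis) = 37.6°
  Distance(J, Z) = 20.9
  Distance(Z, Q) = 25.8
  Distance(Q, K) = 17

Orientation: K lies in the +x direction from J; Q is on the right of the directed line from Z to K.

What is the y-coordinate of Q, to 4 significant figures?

-7.090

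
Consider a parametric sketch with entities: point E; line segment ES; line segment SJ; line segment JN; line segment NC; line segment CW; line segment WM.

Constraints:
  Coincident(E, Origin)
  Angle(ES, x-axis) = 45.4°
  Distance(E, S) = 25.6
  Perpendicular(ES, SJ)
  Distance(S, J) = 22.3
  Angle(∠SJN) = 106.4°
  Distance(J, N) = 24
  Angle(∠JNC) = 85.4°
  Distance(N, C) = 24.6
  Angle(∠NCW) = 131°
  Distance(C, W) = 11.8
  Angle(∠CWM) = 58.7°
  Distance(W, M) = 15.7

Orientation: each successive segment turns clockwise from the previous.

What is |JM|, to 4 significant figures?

19.40

E is at the origin; ES runs at 45.4° with length 25.6, so S = (17.98, 18.23). ES ⟂ SJ, so SJ runs at -44.60°; with |SJ| = 22.3, J = (33.85, 2.570). ∠SJN = 106.4° gives JN at -118.2° from the x-axis; with |JN| = 24.0, N = (22.51, -18.58). ∠JNC = 85.4° gives NC at 147.2° from the x-axis; with |NC| = 24.6, C = (1.834, -5.255). ∠NCW = 131.0° gives CW at 98.20° from the x-axis; with |CW| = 11.8, W = (0.1511, 6.424). ∠CWM = 58.7° gives WM at -23.10° from the x-axis; with |WM| = 15.7, M = (14.59, 0.2643). Then |JM| = |M − J| = 19.40.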